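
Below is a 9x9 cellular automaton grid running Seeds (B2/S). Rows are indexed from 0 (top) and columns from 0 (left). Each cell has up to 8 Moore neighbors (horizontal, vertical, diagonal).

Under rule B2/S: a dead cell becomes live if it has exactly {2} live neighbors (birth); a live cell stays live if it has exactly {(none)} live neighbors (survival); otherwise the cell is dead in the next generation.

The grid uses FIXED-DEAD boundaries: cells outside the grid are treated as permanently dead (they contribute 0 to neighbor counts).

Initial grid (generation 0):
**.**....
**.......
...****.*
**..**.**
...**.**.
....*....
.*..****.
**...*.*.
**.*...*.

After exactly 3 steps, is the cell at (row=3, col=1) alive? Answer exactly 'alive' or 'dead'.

Answer: alive

Derivation:
Simulating step by step:
Generation 0 (given above): 35 live cells
Generation 1: 13 live cells
.........
......**.
.........
.........
***......
..*.....*
..**....*
...*.....
....*...*
Generation 2: 15 live cells
......**.
.........
......**.
*.*......
...*.....
*......*.
.*..*..*.
.......**
...*.....
Generation 3: 22 live cells
.........
.....*..*
.*.......
.*.*..**.
*.*......
.****.*.*
*........
..***.*..
.......**

Cell (3,1) at generation 3: 1 -> alive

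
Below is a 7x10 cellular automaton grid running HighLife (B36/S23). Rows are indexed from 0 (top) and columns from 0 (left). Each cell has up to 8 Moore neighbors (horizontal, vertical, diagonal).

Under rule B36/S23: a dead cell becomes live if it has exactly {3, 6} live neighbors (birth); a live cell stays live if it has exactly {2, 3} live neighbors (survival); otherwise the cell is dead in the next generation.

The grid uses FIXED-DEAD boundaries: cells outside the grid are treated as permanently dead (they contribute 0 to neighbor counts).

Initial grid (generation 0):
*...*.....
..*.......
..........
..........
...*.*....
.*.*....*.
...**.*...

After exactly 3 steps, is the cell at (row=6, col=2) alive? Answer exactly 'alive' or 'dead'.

Answer: dead

Derivation:
Simulating step by step:
Generation 0 (given above): 11 live cells
Generation 1: 7 live cells
..........
..........
..........
..........
..*.*.....
...*.*....
..***.....
Generation 2: 6 live cells
..........
..........
..........
..........
...**.....
.....*....
..***.....
Generation 3: 5 live cells
..........
..........
..........
..........
....*.....
..*..*....
...**.....

Cell (6,2) at generation 3: 0 -> dead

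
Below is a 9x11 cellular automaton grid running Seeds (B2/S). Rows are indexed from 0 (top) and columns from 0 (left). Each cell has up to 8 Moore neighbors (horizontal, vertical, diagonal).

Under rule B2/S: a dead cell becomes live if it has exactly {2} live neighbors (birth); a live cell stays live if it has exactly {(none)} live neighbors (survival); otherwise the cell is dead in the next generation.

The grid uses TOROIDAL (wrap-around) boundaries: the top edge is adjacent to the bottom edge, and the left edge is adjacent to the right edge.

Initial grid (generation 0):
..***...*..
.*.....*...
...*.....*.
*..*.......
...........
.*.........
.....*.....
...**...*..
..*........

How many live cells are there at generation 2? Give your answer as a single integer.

Answer: 14

Derivation:
Simulating step by step:
Generation 0 (given above): 16 live cells
Generation 1: 22 live cells
.......*...
.........*.
**..*...*.*
..*.*.....*
***........
...........
..**.......
..*..*.....
.*...*.***.
Generation 2: 14 live cells
..........*
.*.....*...
..*..*.....
.....*.....
..........*
*..........
.*..*......
.......*.*.
..*.*......
Population at generation 2: 14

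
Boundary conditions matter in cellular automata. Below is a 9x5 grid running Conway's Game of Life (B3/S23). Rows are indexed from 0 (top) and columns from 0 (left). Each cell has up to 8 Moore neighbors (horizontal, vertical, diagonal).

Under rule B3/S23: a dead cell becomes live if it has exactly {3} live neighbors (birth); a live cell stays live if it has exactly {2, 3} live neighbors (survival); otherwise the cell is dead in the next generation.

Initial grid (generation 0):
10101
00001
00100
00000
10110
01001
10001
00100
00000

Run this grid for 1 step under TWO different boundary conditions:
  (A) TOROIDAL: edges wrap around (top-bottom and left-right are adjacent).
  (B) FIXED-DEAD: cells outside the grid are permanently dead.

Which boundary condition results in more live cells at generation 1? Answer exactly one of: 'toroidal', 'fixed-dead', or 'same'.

Under TOROIDAL boundary, generation 1:
10011
11001
00000
01110
11111
01100
11011
00000
01010
Population = 22

Under FIXED-DEAD boundary, generation 1:
00010
01000
00000
01110
01110
11101
01010
00000
00000
Population = 14

Comparison: toroidal=22, fixed-dead=14 -> toroidal

Answer: toroidal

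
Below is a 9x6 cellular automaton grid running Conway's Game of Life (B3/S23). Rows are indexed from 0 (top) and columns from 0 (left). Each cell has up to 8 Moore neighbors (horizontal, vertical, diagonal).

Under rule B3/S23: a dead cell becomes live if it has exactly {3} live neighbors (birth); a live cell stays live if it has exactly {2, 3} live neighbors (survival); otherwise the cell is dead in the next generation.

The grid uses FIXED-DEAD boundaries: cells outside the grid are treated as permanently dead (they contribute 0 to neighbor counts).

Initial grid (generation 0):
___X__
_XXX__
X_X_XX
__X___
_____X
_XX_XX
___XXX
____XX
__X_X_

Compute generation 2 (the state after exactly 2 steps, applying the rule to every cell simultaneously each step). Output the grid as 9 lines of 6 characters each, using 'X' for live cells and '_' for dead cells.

Simulating step by step:
Generation 0 (given above): 21 live cells
Generation 1: 17 live cells
___X__
_X____
____X_
_X_XXX
_XXXXX
__X___
__X___
______
___XXX
Generation 2: 11 live cells
(generation 2 grid is the final answer)

Answer: ______
______
__XXXX
_X____
_X___X
____X_
______
___XX_
____X_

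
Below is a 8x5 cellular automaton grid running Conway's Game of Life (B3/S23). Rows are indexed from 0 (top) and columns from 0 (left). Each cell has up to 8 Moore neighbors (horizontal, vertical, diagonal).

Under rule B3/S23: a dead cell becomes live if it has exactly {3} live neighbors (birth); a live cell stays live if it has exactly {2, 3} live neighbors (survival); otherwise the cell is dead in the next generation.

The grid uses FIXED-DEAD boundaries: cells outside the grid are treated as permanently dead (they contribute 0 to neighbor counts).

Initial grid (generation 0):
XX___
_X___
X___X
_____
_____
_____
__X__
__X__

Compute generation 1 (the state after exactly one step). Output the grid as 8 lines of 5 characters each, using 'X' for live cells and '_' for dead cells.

Answer: XX___
_X___
_____
_____
_____
_____
_____
_____

Derivation:
Simulating step by step:
Generation 0 (given above): 7 live cells
Generation 1: 3 live cells
(generation 1 grid is the final answer)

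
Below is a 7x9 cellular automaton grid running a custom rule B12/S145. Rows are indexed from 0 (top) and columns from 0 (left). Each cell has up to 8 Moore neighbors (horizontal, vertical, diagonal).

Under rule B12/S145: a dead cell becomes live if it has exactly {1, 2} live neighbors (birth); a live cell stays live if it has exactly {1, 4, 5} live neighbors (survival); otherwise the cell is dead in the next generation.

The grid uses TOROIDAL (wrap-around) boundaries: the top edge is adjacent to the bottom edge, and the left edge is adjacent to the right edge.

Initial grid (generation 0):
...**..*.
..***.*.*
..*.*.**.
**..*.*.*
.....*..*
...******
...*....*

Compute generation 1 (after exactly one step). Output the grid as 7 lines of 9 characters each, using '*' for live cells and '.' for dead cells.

Simulating step by step:
Generation 0 (given above): 27 live cells
Generation 1: 19 live cells
(generation 1 grid is the final answer)

Answer: **.**.*..
**..*....
.......*.
..*......
.**..*..*
..*.*..*.
*..*.....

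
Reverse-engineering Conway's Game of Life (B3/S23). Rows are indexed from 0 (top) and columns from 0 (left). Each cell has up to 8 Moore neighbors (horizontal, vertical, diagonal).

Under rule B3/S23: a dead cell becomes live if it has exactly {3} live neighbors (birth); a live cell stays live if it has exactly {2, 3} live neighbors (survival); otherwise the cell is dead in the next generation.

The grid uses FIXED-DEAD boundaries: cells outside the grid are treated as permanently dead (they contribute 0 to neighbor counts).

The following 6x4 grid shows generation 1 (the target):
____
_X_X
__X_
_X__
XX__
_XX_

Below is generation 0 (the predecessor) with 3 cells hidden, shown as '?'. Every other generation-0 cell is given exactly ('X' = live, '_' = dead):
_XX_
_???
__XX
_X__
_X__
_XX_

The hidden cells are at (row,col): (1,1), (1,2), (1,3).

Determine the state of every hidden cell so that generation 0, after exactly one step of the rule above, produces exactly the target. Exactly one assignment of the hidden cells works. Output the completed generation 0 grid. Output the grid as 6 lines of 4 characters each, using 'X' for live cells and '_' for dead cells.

Answer: _XX_
____
__XX
_X__
_X__
_XX_

Derivation:
Hidden generation-0 cells (in order): (1,1), (1,2), (1,3).
A hidden cell only influences target cells in its own 3x3 neighborhood. Try each of the 2^3 = 8 assignments, step the completed generation 0 forward once under B3/S23, and compare with the target:
  (1,1)=_ (1,2)=_ (1,3)=_ -> step reproduces the target at every cell -> ACCEPT
  (1,1)=_ (1,2)=_ (1,3)=X -> step gives (0,2)='X' but target has '_' -> reject
  (1,1)=_ (1,2)=X (1,3)=_ -> step gives (0,1)='X' but target has '_' -> reject
  (1,1)=_ (1,2)=X (1,3)=X -> step gives (0,1)='X' but target has '_' -> reject
  (1,1)=X (1,2)=_ (1,3)=_ -> step gives (0,1)='X' but target has '_' -> reject
  (1,1)=X (1,2)=_ (1,3)=X -> step gives (0,1)='X' but target has '_' -> reject
  (1,1)=X (1,2)=X (1,3)=_ -> step gives (0,1)='X' but target has '_' -> reject
  (1,1)=X (1,2)=X (1,3)=X -> step gives (0,1)='X' but target has '_' -> reject
Unique solution: (1,1)=dead, (1,2)=dead, (1,3)=dead.
Check: live-neighbor counts of every cell in the completed generation 0:
1111
1343
1221
2242
3341
2221
Applying B3/S23 to generation 0 with these counts gives:
____
_X_X
__X_
_X__
XX__
_XX_
which matches the target exactly.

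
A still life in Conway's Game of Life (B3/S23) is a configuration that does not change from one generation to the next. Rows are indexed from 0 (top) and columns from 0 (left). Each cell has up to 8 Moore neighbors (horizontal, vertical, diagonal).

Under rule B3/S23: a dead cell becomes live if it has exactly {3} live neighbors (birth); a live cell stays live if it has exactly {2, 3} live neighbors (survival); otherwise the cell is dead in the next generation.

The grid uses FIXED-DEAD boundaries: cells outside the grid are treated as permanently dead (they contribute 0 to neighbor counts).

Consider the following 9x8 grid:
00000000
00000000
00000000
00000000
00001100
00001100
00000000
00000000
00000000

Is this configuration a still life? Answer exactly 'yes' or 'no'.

Compute generation 1 and compare to generation 0 (given above):
Generation 1:
00000000
00000000
00000000
00000000
00001100
00001100
00000000
00000000
00000000
The grids are IDENTICAL -> still life.

Answer: yes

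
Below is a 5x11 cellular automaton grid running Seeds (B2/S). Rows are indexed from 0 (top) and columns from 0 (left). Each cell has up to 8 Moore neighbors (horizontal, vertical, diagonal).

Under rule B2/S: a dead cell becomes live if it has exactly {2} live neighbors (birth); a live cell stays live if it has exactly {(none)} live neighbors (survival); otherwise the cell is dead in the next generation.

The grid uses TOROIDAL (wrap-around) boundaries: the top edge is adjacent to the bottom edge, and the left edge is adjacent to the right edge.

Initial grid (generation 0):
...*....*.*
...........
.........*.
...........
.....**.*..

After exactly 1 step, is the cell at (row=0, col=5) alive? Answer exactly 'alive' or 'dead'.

Answer: alive

Derivation:
Simulating step by step:
Generation 0 (given above): 7 live cells
Generation 1: 11 live cells
....***....
........*.*
...........
.....*****.
....*......

Cell (0,5) at generation 1: 1 -> alive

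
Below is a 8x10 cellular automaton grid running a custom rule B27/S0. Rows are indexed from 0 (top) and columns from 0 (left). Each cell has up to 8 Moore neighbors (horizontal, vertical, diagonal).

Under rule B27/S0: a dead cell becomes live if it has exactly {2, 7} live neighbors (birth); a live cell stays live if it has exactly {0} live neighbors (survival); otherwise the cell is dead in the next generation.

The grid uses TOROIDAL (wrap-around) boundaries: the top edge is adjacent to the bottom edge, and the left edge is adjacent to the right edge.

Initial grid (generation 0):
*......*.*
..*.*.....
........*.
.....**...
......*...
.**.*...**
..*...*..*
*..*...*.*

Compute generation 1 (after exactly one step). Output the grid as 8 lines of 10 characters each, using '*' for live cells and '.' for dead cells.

Answer: ..*.*.*...
*****..*..
...**.***.
..........
*****...**
....*.*...
....**....
..*.......

Derivation:
Simulating step by step:
Generation 0 (given above): 21 live cells
Generation 1: 26 live cells
(generation 1 grid is the final answer)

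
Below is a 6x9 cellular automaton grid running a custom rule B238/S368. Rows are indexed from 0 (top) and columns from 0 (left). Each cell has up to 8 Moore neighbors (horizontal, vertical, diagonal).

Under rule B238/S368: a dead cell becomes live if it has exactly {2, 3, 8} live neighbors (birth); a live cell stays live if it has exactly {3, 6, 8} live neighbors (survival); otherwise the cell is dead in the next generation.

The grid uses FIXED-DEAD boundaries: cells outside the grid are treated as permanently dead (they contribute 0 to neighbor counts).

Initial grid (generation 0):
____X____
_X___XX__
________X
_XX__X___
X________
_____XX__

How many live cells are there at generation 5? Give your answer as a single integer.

Simulating step by step:
Generation 0 (given above): 11 live cells
Generation 1: 17 live cells
_____XX__
____X__X_
XXX_XXXX_
X________
_XX_XXX__
_________
Generation 2: 24 live cells
____X__X_
XXXXX__XX
_X_X_XX_X
X______X_
X__X_____
_XXXXXX__
Generation 3: 26 live cells
XXX__XX_X
_X______X
___X__X_X
_XXXXXX_X
___X_XXX_
X_XXX____
Generation 4: 21 live cells
_X_____X_
XX_XXXX__
XX_X_____
_________
X__X___XX
_X_XXXXX_
Generation 5: 29 live cells
X_XXXXX__
____X__X_
XX___XX__
XXXXX__XX
_XX__X_X_
X_X_X_XXX
Population at generation 5: 29

Answer: 29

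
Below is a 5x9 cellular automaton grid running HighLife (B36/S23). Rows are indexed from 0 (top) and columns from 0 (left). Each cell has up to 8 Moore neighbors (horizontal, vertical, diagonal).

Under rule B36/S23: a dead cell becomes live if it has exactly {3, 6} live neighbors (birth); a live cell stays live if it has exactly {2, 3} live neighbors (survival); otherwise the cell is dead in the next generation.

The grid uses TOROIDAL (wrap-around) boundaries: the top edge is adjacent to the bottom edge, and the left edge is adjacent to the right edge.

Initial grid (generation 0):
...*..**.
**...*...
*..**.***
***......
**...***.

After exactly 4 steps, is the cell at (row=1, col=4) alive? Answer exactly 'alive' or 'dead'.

Answer: alive

Derivation:
Simulating step by step:
Generation 0 (given above): 20 live cells
Generation 1: 21 live cells
..*.*..*.
****.*...
.*.*****.
..***...*
*....*.*.
Generation 2: 20 live cells
*.*.**...
*...*..**
......***
***.....*
.**..***.
Generation 3: 16 live cells
*.*.*....
**.**....
*.....*..
..*..*.*.
....****.
Generation 4: 25 live cells
*.*...*.*
*.****..*
*.*****.*
....*.***
.*..*..**

Cell (1,4) at generation 4: 1 -> alive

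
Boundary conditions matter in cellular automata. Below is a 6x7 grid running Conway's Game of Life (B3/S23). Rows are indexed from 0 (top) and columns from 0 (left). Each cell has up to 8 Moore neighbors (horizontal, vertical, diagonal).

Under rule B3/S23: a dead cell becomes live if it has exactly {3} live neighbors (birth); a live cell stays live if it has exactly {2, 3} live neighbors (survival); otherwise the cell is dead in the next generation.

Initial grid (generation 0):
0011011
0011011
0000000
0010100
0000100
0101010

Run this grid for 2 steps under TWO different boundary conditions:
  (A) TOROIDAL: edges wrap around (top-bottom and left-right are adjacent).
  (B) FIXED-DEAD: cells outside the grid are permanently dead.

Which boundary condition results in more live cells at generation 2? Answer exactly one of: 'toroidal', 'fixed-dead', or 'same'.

Under TOROIDAL boundary, generation 2:
1101000
1011011
0010011
0010000
0010011
1111011
Population = 21

Under FIXED-DEAD boundary, generation 2:
0011011
0100000
0010011
0010000
0000110
0001110
Population = 14

Comparison: toroidal=21, fixed-dead=14 -> toroidal

Answer: toroidal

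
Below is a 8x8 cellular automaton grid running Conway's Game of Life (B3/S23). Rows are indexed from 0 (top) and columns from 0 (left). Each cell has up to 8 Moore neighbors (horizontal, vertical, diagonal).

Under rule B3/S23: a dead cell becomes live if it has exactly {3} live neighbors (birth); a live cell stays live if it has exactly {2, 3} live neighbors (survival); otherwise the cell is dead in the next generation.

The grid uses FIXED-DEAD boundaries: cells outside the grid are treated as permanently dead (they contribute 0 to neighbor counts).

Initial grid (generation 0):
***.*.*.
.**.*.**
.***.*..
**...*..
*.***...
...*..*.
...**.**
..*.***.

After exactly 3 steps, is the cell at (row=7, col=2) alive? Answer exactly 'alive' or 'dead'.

Answer: dead

Derivation:
Simulating step by step:
Generation 0 (given above): 31 live cells
Generation 1: 23 live cells
*.*...**
....*.**
...*.*..
*....*..
*.****..
......**
..*....*
....*.**
Generation 2: 24 live cells
.....***
...**..*
.....*..
.**..**.
.*.***..
.**.****
.....*..
......**
Generation 3: 19 live cells
....****
....*..*
..**.*..
.***..*.
*......*
.**.....
....*...
......*.

Cell (7,2) at generation 3: 0 -> dead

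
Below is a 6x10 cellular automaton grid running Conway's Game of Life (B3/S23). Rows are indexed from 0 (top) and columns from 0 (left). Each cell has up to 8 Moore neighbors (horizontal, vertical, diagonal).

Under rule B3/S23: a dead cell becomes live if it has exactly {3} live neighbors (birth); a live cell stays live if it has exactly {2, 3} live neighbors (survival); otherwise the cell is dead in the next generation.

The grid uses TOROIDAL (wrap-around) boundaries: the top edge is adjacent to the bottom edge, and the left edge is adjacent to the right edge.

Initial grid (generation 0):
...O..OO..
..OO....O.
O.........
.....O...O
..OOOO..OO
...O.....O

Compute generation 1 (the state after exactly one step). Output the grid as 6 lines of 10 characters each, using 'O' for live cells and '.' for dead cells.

Answer: ...OO..OO.
..OO...O..
.........O
O..O.O..OO
O.OO.O..OO
.....OOO.O

Derivation:
Simulating step by step:
Generation 0 (given above): 17 live cells
Generation 1: 23 live cells
(generation 1 grid is the final answer)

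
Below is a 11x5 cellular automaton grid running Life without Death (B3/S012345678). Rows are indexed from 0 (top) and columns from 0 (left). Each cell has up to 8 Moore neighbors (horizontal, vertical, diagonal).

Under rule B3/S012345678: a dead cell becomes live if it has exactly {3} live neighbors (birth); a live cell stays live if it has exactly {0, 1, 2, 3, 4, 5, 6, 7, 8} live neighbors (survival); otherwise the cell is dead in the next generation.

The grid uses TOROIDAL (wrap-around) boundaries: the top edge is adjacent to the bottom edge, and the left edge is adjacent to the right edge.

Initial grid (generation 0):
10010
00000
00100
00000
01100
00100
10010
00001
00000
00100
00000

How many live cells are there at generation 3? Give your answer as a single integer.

Simulating step by step:
Generation 0 (given above): 10 live cells
Generation 1: 14 live cells
10010
00000
00100
01100
01100
00110
10011
00001
00000
00100
00000
Generation 2: 20 live cells
10010
00000
01100
01110
01100
10110
10111
10011
00000
00100
00000
Generation 3: 30 live cells
10010
01100
01110
11110
11101
10110
10111
11111
00011
00100
00000
Population at generation 3: 30

Answer: 30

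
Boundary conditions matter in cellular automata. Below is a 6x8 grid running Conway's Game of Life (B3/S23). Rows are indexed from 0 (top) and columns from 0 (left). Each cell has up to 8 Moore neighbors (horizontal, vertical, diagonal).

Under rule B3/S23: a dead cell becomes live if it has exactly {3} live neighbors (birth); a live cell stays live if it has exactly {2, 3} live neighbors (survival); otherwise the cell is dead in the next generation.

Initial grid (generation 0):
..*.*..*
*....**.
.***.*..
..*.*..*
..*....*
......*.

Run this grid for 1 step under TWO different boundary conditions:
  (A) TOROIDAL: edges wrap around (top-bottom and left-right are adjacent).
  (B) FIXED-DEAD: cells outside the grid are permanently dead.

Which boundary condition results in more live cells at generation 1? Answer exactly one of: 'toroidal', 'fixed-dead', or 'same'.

Under TOROIDAL boundary, generation 1:
.......*
*....***
****.*.*
*...*.*.
...*..**
...*..**
Population = 20

Under FIXED-DEAD boundary, generation 1:
.....**.
.....**.
.***.*..
....*.*.
...*..**
........
Population = 13

Comparison: toroidal=20, fixed-dead=13 -> toroidal

Answer: toroidal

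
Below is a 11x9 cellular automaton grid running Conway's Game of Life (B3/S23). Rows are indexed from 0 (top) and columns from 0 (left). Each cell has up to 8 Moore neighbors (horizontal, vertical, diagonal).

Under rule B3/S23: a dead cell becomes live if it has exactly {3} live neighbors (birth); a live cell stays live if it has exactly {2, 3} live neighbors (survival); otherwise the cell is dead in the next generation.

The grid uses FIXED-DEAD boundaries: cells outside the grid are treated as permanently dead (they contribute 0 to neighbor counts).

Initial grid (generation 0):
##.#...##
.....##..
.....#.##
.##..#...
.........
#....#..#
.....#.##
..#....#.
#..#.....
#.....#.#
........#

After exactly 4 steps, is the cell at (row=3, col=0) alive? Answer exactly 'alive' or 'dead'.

Answer: dead

Derivation:
Simulating step by step:
Generation 0 (given above): 27 live cells
Generation 1: 21 live cells
......##.
....##...
....##.#.
......#..
.#.......
......###
.......##
......###
.#.....#.
.......#.
.......#.
Generation 2: 14 live cells
.....##..
....#..#.
....#....
.....##..
......#..
......#.#
.........
......#..
.........
......###
.........
Generation 3: 14 live cells
.....##..
....#.#..
....#.#..
.....##..
......#..
.......#.
.......#.
.........
......#..
.......#.
.......#.
Generation 4: 17 live cells
.....##..
....#.##.
....#.##.
......##.
.....###.
......##.
.........
.........
.........
......##.
.........

Cell (3,0) at generation 4: 0 -> dead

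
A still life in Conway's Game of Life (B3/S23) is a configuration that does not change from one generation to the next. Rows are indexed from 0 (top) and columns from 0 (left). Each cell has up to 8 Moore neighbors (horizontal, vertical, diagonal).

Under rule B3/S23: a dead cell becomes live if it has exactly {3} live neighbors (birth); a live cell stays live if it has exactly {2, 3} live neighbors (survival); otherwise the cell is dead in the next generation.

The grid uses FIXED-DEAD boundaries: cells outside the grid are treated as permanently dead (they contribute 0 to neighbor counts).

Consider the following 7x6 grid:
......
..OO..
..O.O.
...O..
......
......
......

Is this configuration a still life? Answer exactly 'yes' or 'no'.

Answer: yes

Derivation:
Compute generation 1 and compare to generation 0 (given above):
Generation 1:
......
..OO..
..O.O.
...O..
......
......
......
The grids are IDENTICAL -> still life.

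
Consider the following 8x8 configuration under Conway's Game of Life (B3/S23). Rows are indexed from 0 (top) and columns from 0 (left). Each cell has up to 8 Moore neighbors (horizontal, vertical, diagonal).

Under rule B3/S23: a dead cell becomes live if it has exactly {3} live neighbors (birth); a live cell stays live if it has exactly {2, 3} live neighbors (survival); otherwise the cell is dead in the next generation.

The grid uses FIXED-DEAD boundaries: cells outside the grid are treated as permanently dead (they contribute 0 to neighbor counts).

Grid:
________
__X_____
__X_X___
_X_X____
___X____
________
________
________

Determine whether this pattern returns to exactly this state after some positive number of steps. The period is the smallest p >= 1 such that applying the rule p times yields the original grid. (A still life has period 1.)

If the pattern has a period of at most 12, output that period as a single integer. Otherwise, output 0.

Answer: 2

Derivation:
Simulating and comparing each generation to the original:
Gen 0 (original, given above): 6 live cells
Gen 1: 6 live cells, differs from original
Gen 2: 6 live cells, MATCHES original -> period = 2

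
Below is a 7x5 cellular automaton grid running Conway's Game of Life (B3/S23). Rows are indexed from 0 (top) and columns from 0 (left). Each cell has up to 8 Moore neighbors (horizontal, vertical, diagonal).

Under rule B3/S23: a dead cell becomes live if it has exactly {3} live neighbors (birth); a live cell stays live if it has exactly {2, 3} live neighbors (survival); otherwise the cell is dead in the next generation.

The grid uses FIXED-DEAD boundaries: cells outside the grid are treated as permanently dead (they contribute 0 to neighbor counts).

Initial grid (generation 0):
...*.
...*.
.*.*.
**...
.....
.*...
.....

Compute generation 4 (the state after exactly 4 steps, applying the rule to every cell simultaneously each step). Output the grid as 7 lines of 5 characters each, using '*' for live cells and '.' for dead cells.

Answer: .....
.....
.....
..*..
..*..
.....
.....

Derivation:
Simulating step by step:
Generation 0 (given above): 7 live cells
Generation 1: 9 live cells
.....
...**
**...
***..
**...
.....
.....
Generation 2: 5 live cells
.....
.....
*..*.
..*..
*.*..
.....
.....
Generation 3: 3 live cells
.....
.....
.....
..**.
.*...
.....
.....
Generation 4: 2 live cells
(generation 4 grid is the final answer)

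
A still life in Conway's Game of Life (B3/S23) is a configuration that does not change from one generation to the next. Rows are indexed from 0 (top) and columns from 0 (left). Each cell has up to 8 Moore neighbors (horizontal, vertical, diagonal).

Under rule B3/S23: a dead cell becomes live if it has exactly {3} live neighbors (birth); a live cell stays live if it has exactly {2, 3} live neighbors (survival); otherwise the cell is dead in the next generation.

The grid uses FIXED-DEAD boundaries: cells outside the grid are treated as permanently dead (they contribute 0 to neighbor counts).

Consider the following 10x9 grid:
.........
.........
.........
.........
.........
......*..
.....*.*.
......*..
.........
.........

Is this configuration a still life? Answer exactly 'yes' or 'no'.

Answer: yes

Derivation:
Compute generation 1 and compare to generation 0 (given above):
Generation 1:
.........
.........
.........
.........
.........
......*..
.....*.*.
......*..
.........
.........
The grids are IDENTICAL -> still life.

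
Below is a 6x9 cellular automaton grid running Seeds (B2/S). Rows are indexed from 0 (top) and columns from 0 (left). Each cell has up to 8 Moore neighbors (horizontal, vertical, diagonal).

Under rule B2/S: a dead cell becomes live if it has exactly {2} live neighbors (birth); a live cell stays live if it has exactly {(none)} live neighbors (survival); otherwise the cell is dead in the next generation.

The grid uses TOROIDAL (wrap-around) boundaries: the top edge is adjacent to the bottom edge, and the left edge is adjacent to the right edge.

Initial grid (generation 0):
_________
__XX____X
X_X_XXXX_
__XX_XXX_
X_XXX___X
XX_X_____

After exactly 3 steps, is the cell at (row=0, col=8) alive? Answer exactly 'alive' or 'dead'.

Answer: alive

Derivation:
Simulating step by step:
Generation 0 (given above): 22 live cells
Generation 1: 3 live cells
____X___X
X________
_________
_________
_________
_________
Generation 2: 2 live cells
X________
________X
_________
_________
_________
_________
Generation 3: 2 live cells
________X
X________
_________
_________
_________
_________

Cell (0,8) at generation 3: 1 -> alive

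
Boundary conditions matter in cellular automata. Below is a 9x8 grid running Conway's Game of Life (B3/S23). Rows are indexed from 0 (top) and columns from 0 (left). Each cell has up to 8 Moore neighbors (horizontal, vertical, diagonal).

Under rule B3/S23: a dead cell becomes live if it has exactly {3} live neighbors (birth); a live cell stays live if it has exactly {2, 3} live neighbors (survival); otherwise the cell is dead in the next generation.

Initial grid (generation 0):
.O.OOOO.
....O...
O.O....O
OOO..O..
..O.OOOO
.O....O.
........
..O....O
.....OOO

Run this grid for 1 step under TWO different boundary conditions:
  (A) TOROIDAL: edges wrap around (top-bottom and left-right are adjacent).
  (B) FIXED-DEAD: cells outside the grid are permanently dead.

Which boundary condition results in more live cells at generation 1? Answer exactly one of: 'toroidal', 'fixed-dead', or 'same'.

Under TOROIDAL boundary, generation 1:
...O...O
OOO.O.OO
O.OO...O
..O.OO..
..OOO..O
......OO
........
.......O
O.OO...O
Population = 26

Under FIXED-DEAD boundary, generation 1:
...OOO..
.OO.O.O.
O.OO....
O.O.OO.O
O.OOO..O
......OO
........
.......O
......OO
Population = 25

Comparison: toroidal=26, fixed-dead=25 -> toroidal

Answer: toroidal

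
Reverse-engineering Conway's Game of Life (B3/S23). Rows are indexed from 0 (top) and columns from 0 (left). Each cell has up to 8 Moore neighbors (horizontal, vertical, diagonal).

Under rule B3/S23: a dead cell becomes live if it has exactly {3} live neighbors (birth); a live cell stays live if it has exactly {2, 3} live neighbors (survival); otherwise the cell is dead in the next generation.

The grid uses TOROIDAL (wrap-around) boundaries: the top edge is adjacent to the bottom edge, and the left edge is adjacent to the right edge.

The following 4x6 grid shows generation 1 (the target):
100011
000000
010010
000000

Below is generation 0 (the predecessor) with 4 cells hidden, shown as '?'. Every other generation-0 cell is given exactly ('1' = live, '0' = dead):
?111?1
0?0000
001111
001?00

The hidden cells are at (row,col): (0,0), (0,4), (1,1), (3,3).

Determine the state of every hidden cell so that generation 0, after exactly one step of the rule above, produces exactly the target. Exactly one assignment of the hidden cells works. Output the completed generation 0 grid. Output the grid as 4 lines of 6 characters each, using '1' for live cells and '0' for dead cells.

Answer: 111111
010000
001111
001100

Derivation:
Hidden generation-0 cells (in order): (0,0), (0,4), (1,1), (3,3).
A hidden cell only influences target cells in its own 3x3 neighborhood. Try each of the 2^4 = 16 assignments, step the completed generation 0 forward once under B3/S23, and compare with the target:
  (0,0)=0 (0,4)=0 (1,1)=0 (3,3)=0 -> step gives (0,0)='0' but target has '1' -> reject
  (0,0)=0 (0,4)=0 (1,1)=0 (3,3)=1 -> step gives (0,0)='0' but target has '1' -> reject
  (0,0)=0 (0,4)=0 (1,1)=1 (3,3)=0 -> step gives (0,1)='1' but target has '0' -> reject
  (0,0)=0 (0,4)=0 (1,1)=1 (3,3)=1 -> step gives (0,1)='1' but target has '0' -> reject
  (0,0)=0 (0,4)=1 (1,1)=0 (3,3)=0 -> step gives (0,0)='0' but target has '1' -> reject
  (0,0)=0 (0,4)=1 (1,1)=0 (3,3)=1 -> step gives (0,0)='0' but target has '1' -> reject
  (0,0)=0 (0,4)=1 (1,1)=1 (3,3)=0 -> step gives (0,1)='1' but target has '0' -> reject
  (0,0)=0 (0,4)=1 (1,1)=1 (3,3)=1 -> step gives (0,1)='1' but target has '0' -> reject
  (0,0)=1 (0,4)=0 (1,1)=0 (3,3)=0 -> step gives (0,1)='1' but target has '0' -> reject
  (0,0)=1 (0,4)=0 (1,1)=0 (3,3)=1 -> step gives (0,1)='1' but target has '0' -> reject
  (0,0)=1 (0,4)=0 (1,1)=1 (3,3)=0 -> step gives (0,3)='1' but target has '0' -> reject
  (0,0)=1 (0,4)=0 (1,1)=1 (3,3)=1 -> step gives (0,3)='1' but target has '0' -> reject
  (0,0)=1 (0,4)=1 (1,1)=0 (3,3)=0 -> step gives (0,1)='1' but target has '0' -> reject
  (0,0)=1 (0,4)=1 (1,1)=0 (3,3)=1 -> step gives (0,1)='1' but target has '0' -> reject
  (0,0)=1 (0,4)=1 (1,1)=1 (3,3)=0 -> step gives (0,3)='1' but target has '0' -> reject
  (0,0)=1 (0,4)=1 (1,1)=1 (3,3)=1 -> step reproduces the target at every cell -> ACCEPT
Unique solution: (0,0)=live, (0,4)=live, (1,1)=live, (3,3)=live.
Check: live-neighbor counts of every cell in the completed generation 0:
345432
546665
234431
456775
Applying B3/S23 to generation 0 with these counts gives:
100011
000000
010010
000000
which matches the target exactly.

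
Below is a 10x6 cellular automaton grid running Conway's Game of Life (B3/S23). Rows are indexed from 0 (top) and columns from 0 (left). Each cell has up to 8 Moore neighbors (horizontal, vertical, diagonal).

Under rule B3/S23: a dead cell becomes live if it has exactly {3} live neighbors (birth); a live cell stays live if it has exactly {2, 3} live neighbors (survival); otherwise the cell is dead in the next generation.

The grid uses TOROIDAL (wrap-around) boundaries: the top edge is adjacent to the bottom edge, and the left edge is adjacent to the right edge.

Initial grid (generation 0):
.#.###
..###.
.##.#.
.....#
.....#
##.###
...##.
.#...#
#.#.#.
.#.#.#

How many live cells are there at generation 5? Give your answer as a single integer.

Simulating step by step:
Generation 0 (given above): 27 live cells
Generation 1: 23 live cells
.#...#
#.....
.##.##
#...##
......
#.##..
.#.#..
###..#
..###.
.#....
Generation 2: 29 live cells
.#....
..#.#.
.#.##.
##.##.
##.##.
.###..
...###
#....#
...###
##.##.
Generation 3: 20 live cells
##..##
.##.#.
##....
......
......
.#....
.#.#.#
#.....
.###..
##.#..
Generation 4: 16 live cells
....#.
..###.
###...
......
......
#.#...
.##...
#..##.
...#..
...#..
Generation 5: 19 live cells
..#.#.
..#.##
.##...
.#....
......
..#...
#.#..#
.#.##.
..##..
...##.
Population at generation 5: 19

Answer: 19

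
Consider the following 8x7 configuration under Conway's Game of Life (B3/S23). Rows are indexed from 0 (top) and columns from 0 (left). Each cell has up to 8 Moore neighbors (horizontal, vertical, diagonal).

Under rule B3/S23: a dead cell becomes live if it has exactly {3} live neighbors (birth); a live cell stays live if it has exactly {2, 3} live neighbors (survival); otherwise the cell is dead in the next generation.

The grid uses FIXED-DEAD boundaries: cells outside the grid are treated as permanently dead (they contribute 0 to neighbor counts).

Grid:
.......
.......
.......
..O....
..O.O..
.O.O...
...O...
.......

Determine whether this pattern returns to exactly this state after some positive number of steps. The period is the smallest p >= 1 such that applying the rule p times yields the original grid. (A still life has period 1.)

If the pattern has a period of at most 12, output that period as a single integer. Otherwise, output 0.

Simulating and comparing each generation to the original:
Gen 0 (original, given above): 6 live cells
Gen 1: 6 live cells, differs from original
Gen 2: 6 live cells, MATCHES original -> period = 2

Answer: 2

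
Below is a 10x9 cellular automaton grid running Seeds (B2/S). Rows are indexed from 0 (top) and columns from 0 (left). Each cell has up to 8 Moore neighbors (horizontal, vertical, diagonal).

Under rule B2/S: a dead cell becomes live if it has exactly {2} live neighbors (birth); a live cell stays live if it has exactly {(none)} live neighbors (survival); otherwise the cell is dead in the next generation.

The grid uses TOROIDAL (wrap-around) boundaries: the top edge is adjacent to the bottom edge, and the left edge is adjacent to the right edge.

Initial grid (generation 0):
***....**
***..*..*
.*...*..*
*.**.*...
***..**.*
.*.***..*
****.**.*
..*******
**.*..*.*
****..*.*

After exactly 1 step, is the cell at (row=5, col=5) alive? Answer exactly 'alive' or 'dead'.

Simulating step by step:
Generation 0 (given above): 53 live cells
Generation 1: 7 live cells
....**...
...**....
.......*.
.........
.........
.........
.........
.........
.........
....**...

Cell (5,5) at generation 1: 0 -> dead

Answer: dead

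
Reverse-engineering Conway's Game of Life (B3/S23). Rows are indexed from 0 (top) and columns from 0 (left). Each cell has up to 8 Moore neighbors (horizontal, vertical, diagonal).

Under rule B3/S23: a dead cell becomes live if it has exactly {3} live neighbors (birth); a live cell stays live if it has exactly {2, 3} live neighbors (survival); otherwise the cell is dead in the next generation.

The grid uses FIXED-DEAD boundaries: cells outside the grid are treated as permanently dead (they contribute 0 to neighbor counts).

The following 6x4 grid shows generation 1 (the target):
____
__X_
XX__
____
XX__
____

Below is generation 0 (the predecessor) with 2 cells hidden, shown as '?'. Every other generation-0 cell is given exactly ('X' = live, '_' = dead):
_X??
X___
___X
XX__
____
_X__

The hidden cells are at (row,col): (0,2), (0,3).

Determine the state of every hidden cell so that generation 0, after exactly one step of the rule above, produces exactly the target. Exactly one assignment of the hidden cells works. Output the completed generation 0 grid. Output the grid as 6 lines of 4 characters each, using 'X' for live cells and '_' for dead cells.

Hidden generation-0 cells (in order): (0,2), (0,3).
A hidden cell only influences target cells in its own 3x3 neighborhood. Try each of the 2^2 = 4 assignments, step the completed generation 0 forward once under B3/S23, and compare with the target:
  (0,2)=_ (0,3)=_ -> step gives (1,2)='_' but target has 'X' -> reject
  (0,2)=_ (0,3)=X -> step reproduces the target at every cell -> ACCEPT
  (0,2)=X (0,3)=_ -> step gives (0,1)='X' but target has '_' -> reject
  (0,2)=X (0,3)=X -> step gives (0,1)='X' but target has '_' -> reject
Unique solution: (0,2)=dead, (0,3)=live.
Check: live-neighbor counts of every cell in the completed generation 0:
2120
1232
3320
1121
3320
1010
Applying B3/S23 to generation 0 with these counts gives:
____
__X_
XX__
____
XX__
____
which matches the target exactly.

Answer: _X_X
X___
___X
XX__
____
_X__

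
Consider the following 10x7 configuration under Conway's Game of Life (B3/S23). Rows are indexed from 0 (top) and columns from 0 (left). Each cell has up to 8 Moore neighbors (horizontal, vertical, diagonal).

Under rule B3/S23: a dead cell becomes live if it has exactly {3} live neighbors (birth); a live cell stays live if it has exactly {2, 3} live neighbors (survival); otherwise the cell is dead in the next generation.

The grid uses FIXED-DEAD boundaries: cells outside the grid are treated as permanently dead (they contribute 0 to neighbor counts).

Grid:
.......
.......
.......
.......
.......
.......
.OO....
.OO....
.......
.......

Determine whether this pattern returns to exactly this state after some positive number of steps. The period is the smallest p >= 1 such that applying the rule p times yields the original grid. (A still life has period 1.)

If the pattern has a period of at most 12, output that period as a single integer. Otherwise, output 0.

Simulating and comparing each generation to the original:
Gen 0 (original, given above): 4 live cells
Gen 1: 4 live cells, MATCHES original -> period = 1

Answer: 1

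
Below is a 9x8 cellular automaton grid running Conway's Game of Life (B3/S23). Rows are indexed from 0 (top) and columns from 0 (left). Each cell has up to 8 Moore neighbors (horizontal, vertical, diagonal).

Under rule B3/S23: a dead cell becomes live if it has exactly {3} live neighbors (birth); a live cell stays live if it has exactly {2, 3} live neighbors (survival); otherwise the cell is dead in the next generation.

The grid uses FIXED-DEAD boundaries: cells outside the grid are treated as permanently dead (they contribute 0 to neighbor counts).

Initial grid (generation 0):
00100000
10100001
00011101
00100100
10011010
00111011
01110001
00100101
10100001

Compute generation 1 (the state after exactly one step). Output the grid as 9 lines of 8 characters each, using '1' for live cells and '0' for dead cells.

Simulating step by step:
Generation 0 (given above): 29 live cells
Generation 1: 22 live cells
(generation 1 grid is the final answer)

Answer: 01000000
01101010
01111100
00100000
01000011
00000011
01000101
00000001
01000010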